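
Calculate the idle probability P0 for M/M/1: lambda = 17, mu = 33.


P0 = 1 - rho = 1 - 17/33 = 0.4848

0.4848


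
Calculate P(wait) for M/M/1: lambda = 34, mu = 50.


P(wait) = rho = lambda/mu = 34/50 = 0.68

0.68


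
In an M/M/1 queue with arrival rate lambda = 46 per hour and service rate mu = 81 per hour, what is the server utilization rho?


rho = lambda/mu = 46/81 = 0.5679

0.5679


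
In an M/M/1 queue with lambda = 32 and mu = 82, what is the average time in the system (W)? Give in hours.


W = 1/(mu - lambda) = 1/(82 - 32) = 0.02 hours

0.02 hours


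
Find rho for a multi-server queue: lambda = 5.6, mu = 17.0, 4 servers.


rho = lambda / (c * mu) = 5.6 / (4 * 17.0) = 0.0824

0.0824


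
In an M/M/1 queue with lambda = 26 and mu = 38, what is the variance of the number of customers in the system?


rho = 26/38; Var(N) = rho/(1-rho)^2 = 6.86

6.86


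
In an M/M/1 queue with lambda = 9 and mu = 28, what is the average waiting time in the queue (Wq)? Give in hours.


rho = 9/28; Wq = rho/(mu - lambda) = 0.0169 hours

0.0169 hours


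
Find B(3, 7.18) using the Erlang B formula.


B(N,A) = (A^N/N!) / sum(A^k/k!, k=0..N) with N=3, A=7.18 = 0.645

0.645


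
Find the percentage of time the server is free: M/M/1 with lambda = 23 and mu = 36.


Idle fraction = (1 - rho) * 100 = (1 - 23/36) * 100 = 36.1%

36.1%


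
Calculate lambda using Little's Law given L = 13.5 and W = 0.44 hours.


lambda = L / W = 13.5 / 0.44 = 30.68 per hour

30.68 per hour


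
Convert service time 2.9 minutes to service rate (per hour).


mu = 60 / avg_service_time = 60 / 2.9 = 20.69 per hour

20.69 per hour


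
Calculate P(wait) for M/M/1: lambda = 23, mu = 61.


P(wait) = rho = lambda/mu = 23/61 = 0.377

0.377


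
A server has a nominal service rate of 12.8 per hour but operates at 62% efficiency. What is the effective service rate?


Effective rate = mu * efficiency = 12.8 * 0.62 = 7.94 per hour

7.94 per hour


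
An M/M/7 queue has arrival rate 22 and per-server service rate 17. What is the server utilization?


rho = lambda/(c*mu) = 22/(7*17) = 0.1849

0.1849


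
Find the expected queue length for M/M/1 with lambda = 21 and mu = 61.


rho = 21/61; Lq = rho^2/(1-rho) = 0.18

0.18


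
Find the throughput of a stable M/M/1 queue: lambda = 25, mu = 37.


For a stable queue (lambda < mu), throughput = lambda = 25 per hour

25 per hour


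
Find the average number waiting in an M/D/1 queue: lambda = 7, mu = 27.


M/D/1: Lq = rho^2 / (2*(1-rho)) where rho = 7/27; Lq = 0.05

0.05


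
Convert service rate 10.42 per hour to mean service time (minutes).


Mean service time = 60/mu = 60/10.42 = 5.76 minutes

5.76 minutes


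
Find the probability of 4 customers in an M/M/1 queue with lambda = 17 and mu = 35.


rho = 17/35; P(n) = (1-rho)*rho^n = (1-17/35)*(17/35)^4 = 0.0286

0.0286


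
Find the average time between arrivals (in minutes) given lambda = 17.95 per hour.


Mean interarrival time = 60/lambda = 60/17.95 = 3.34 minutes

3.34 minutes


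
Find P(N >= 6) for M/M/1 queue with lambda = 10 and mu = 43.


P(N >= 6) = rho^6 = (10/43)^6 = 0.0002

0.0002


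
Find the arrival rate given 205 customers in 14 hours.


lambda = total arrivals / time = 205 / 14 = 14.64 per hour

14.64 per hour


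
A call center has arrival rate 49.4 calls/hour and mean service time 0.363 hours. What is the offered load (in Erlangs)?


Offered load a = lambda * E[S] = 49.4 * 0.363 = 17.93 Erlangs

17.93 Erlangs


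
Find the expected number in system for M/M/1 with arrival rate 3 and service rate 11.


rho = 3/11; L = rho/(1-rho) = 0.37

0.37


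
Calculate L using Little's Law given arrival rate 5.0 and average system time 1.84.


L = lambda * W = 5.0 * 1.84 = 9.2

9.2


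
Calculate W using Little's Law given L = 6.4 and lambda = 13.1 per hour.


W = L / lambda = 6.4 / 13.1 = 0.4885 hours

0.4885 hours


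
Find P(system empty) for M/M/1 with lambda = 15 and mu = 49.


P0 = 1 - rho = 1 - 15/49 = 0.6939

0.6939


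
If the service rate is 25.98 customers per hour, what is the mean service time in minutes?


Mean service time = 60/mu = 60/25.98 = 2.31 minutes

2.31 minutes


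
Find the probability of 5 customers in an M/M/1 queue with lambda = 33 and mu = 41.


rho = 33/41; P(n) = (1-rho)*rho^n = (1-33/41)*(33/41)^5 = 0.0659

0.0659


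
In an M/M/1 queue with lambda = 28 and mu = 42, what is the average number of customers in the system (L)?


rho = 28/42; L = rho/(1-rho) = 2.0

2.0


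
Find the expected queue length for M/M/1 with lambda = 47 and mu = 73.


rho = 47/73; Lq = rho^2/(1-rho) = 1.16

1.16


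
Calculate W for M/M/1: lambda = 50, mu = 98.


W = 1/(mu - lambda) = 1/(98 - 50) = 0.0208 hours

0.0208 hours


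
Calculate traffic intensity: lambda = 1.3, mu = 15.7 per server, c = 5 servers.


rho = lambda / (c * mu) = 1.3 / (5 * 15.7) = 0.0166

0.0166


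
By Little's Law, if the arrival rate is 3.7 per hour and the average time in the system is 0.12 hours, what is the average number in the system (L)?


L = lambda * W = 3.7 * 0.12 = 0.44

0.44


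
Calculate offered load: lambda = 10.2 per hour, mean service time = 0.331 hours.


Offered load a = lambda * E[S] = 10.2 * 0.331 = 3.38 Erlangs

3.38 Erlangs


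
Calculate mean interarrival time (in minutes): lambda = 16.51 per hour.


Mean interarrival time = 60/lambda = 60/16.51 = 3.63 minutes

3.63 minutes


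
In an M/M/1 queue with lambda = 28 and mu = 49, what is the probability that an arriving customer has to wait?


P(wait) = rho = lambda/mu = 28/49 = 0.5714

0.5714


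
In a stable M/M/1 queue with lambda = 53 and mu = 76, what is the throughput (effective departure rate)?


For a stable queue (lambda < mu), throughput = lambda = 53 per hour

53 per hour


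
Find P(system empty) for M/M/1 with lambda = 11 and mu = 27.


P0 = 1 - rho = 1 - 11/27 = 0.5926

0.5926


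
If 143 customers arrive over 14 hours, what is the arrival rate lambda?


lambda = total arrivals / time = 143 / 14 = 10.21 per hour

10.21 per hour


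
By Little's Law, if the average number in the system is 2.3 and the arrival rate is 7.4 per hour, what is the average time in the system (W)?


W = L / lambda = 2.3 / 7.4 = 0.3108 hours

0.3108 hours


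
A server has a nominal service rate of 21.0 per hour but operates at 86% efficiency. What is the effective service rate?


Effective rate = mu * efficiency = 21.0 * 0.86 = 18.06 per hour

18.06 per hour


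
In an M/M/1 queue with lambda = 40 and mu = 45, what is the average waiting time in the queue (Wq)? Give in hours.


rho = 40/45; Wq = rho/(mu - lambda) = 0.1778 hours

0.1778 hours


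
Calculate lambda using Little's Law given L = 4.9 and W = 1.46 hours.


lambda = L / W = 4.9 / 1.46 = 3.36 per hour

3.36 per hour


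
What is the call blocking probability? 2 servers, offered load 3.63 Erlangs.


B(N,A) = (A^N/N!) / sum(A^k/k!, k=0..N) with N=2, A=3.63 = 0.5873

0.5873


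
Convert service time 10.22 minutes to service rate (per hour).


mu = 60 / avg_service_time = 60 / 10.22 = 5.87 per hour

5.87 per hour


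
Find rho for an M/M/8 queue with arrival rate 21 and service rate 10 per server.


rho = lambda/(c*mu) = 21/(8*10) = 0.2625

0.2625


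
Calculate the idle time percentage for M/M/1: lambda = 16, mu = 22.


Idle fraction = (1 - rho) * 100 = (1 - 16/22) * 100 = 27.3%

27.3%


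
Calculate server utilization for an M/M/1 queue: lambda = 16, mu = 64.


rho = lambda/mu = 16/64 = 0.25

0.25


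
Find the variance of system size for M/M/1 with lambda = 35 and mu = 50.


rho = 35/50; Var(N) = rho/(1-rho)^2 = 7.78

7.78


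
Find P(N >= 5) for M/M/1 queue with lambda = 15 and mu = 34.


P(N >= 5) = rho^5 = (15/34)^5 = 0.0167

0.0167


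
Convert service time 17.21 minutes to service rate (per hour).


mu = 60 / avg_service_time = 60 / 17.21 = 3.49 per hour

3.49 per hour


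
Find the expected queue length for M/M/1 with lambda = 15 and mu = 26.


rho = 15/26; Lq = rho^2/(1-rho) = 0.79

0.79


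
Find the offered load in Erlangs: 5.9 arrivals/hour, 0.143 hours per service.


Offered load a = lambda * E[S] = 5.9 * 0.143 = 0.84 Erlangs

0.84 Erlangs


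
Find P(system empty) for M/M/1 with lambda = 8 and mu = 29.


P0 = 1 - rho = 1 - 8/29 = 0.7241

0.7241


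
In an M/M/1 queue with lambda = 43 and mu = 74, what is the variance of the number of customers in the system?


rho = 43/74; Var(N) = rho/(1-rho)^2 = 3.31

3.31


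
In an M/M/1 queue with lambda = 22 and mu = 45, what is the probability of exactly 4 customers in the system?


rho = 22/45; P(n) = (1-rho)*rho^n = (1-22/45)*(22/45)^4 = 0.0292

0.0292


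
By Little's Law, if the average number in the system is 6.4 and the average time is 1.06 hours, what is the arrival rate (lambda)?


lambda = L / W = 6.4 / 1.06 = 6.04 per hour

6.04 per hour


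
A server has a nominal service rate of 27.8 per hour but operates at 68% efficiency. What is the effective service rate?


Effective rate = mu * efficiency = 27.8 * 0.68 = 18.9 per hour

18.9 per hour


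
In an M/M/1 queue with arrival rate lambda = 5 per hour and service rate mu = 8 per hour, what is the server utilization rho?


rho = lambda/mu = 5/8 = 0.625

0.625


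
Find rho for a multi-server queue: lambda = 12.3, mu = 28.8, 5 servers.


rho = lambda / (c * mu) = 12.3 / (5 * 28.8) = 0.0854

0.0854


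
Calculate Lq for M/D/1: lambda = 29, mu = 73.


M/D/1: Lq = rho^2 / (2*(1-rho)) where rho = 29/73; Lq = 0.13

0.13


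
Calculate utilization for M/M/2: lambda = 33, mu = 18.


rho = lambda/(c*mu) = 33/(2*18) = 0.9167

0.9167


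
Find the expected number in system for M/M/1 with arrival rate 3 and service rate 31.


rho = 3/31; L = rho/(1-rho) = 0.11

0.11


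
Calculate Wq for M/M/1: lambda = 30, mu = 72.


rho = 30/72; Wq = rho/(mu - lambda) = 0.0099 hours

0.0099 hours


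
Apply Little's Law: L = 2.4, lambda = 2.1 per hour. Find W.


W = L / lambda = 2.4 / 2.1 = 1.1429 hours

1.1429 hours


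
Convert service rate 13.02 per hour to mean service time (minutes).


Mean service time = 60/mu = 60/13.02 = 4.61 minutes

4.61 minutes


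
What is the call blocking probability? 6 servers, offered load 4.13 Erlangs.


B(N,A) = (A^N/N!) / sum(A^k/k!, k=0..N) with N=6, A=4.13 = 0.1266

0.1266


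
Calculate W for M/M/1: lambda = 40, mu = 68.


W = 1/(mu - lambda) = 1/(68 - 40) = 0.0357 hours

0.0357 hours


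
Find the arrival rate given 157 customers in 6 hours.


lambda = total arrivals / time = 157 / 6 = 26.17 per hour

26.17 per hour


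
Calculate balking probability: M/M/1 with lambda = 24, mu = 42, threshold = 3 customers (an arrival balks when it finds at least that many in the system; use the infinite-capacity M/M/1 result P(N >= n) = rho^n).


P(N >= 3) = rho^3 = (24/42)^3 = 0.1866

0.1866


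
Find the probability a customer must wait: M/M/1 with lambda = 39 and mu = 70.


P(wait) = rho = lambda/mu = 39/70 = 0.5571

0.5571


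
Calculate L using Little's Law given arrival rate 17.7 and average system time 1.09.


L = lambda * W = 17.7 * 1.09 = 19.29

19.29


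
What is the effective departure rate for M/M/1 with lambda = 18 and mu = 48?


For a stable queue (lambda < mu), throughput = lambda = 18 per hour

18 per hour


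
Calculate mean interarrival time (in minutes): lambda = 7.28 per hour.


Mean interarrival time = 60/lambda = 60/7.28 = 8.24 minutes

8.24 minutes


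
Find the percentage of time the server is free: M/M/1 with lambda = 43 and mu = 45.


Idle fraction = (1 - rho) * 100 = (1 - 43/45) * 100 = 4.4%

4.4%


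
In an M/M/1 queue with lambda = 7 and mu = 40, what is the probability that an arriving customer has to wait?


P(wait) = rho = lambda/mu = 7/40 = 0.175

0.175


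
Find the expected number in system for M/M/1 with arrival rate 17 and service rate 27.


rho = 17/27; L = rho/(1-rho) = 1.7

1.7


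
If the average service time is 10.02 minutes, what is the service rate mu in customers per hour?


mu = 60 / avg_service_time = 60 / 10.02 = 5.99 per hour

5.99 per hour


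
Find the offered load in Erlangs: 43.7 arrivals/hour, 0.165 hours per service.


Offered load a = lambda * E[S] = 43.7 * 0.165 = 7.21 Erlangs

7.21 Erlangs


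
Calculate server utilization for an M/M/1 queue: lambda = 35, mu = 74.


rho = lambda/mu = 35/74 = 0.473

0.473


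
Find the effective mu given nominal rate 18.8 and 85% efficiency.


Effective rate = mu * efficiency = 18.8 * 0.85 = 15.98 per hour

15.98 per hour


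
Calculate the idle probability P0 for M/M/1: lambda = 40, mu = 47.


P0 = 1 - rho = 1 - 40/47 = 0.1489

0.1489


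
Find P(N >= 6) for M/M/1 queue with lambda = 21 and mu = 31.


P(N >= 6) = rho^6 = (21/31)^6 = 0.0966

0.0966


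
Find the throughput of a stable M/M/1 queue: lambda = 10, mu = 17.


For a stable queue (lambda < mu), throughput = lambda = 10 per hour

10 per hour


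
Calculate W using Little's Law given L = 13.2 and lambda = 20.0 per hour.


W = L / lambda = 13.2 / 20.0 = 0.66 hours

0.66 hours


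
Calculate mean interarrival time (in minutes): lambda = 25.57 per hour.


Mean interarrival time = 60/lambda = 60/25.57 = 2.35 minutes

2.35 minutes


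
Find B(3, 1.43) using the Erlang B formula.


B(N,A) = (A^N/N!) / sum(A^k/k!, k=0..N) with N=3, A=1.43 = 0.1237

0.1237


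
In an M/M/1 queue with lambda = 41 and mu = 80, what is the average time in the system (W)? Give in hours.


W = 1/(mu - lambda) = 1/(80 - 41) = 0.0256 hours

0.0256 hours


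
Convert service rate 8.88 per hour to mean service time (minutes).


Mean service time = 60/mu = 60/8.88 = 6.76 minutes

6.76 minutes


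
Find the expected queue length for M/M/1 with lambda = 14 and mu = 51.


rho = 14/51; Lq = rho^2/(1-rho) = 0.1

0.1


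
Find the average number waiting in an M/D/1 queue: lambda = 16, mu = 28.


M/D/1: Lq = rho^2 / (2*(1-rho)) where rho = 16/28; Lq = 0.38

0.38


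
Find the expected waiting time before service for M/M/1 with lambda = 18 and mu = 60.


rho = 18/60; Wq = rho/(mu - lambda) = 0.0071 hours

0.0071 hours


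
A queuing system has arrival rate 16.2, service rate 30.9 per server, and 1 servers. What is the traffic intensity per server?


rho = lambda / (c * mu) = 16.2 / (1 * 30.9) = 0.5243

0.5243


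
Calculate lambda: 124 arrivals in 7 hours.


lambda = total arrivals / time = 124 / 7 = 17.71 per hour

17.71 per hour


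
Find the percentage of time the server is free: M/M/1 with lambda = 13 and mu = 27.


Idle fraction = (1 - rho) * 100 = (1 - 13/27) * 100 = 51.9%

51.9%


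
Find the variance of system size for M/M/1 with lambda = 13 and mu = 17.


rho = 13/17; Var(N) = rho/(1-rho)^2 = 13.81

13.81


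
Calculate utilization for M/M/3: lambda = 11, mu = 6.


rho = lambda/(c*mu) = 11/(3*6) = 0.6111

0.6111


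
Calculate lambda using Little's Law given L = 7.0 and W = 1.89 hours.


lambda = L / W = 7.0 / 1.89 = 3.7 per hour

3.7 per hour


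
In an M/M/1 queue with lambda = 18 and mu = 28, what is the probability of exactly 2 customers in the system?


rho = 18/28; P(n) = (1-rho)*rho^n = (1-18/28)*(18/28)^2 = 0.1476

0.1476


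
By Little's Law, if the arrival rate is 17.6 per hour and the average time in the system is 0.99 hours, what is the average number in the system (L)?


L = lambda * W = 17.6 * 0.99 = 17.42

17.42


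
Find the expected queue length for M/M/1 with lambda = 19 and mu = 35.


rho = 19/35; Lq = rho^2/(1-rho) = 0.64

0.64


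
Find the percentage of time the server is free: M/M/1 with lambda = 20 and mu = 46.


Idle fraction = (1 - rho) * 100 = (1 - 20/46) * 100 = 56.5%

56.5%


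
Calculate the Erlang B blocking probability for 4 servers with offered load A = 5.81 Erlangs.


B(N,A) = (A^N/N!) / sum(A^k/k!, k=0..N) with N=4, A=5.81 = 0.4572

0.4572


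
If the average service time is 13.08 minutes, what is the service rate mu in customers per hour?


mu = 60 / avg_service_time = 60 / 13.08 = 4.59 per hour

4.59 per hour


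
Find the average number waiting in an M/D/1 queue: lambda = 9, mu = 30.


M/D/1: Lq = rho^2 / (2*(1-rho)) where rho = 9/30; Lq = 0.06

0.06


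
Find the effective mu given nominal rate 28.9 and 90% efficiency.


Effective rate = mu * efficiency = 28.9 * 0.9 = 26.01 per hour

26.01 per hour


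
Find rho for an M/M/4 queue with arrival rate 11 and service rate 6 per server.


rho = lambda/(c*mu) = 11/(4*6) = 0.4583

0.4583


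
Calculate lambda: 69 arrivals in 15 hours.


lambda = total arrivals / time = 69 / 15 = 4.6 per hour

4.6 per hour


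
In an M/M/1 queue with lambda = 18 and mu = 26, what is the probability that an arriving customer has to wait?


P(wait) = rho = lambda/mu = 18/26 = 0.6923

0.6923


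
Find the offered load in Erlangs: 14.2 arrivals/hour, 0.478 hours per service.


Offered load a = lambda * E[S] = 14.2 * 0.478 = 6.79 Erlangs

6.79 Erlangs


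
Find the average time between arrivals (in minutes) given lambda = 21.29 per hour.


Mean interarrival time = 60/lambda = 60/21.29 = 2.82 minutes

2.82 minutes


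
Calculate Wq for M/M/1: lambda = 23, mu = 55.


rho = 23/55; Wq = rho/(mu - lambda) = 0.0131 hours

0.0131 hours


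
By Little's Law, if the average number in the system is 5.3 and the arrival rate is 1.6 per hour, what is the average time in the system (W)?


W = L / lambda = 5.3 / 1.6 = 3.3125 hours

3.3125 hours


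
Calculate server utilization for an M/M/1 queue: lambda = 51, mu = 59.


rho = lambda/mu = 51/59 = 0.8644

0.8644


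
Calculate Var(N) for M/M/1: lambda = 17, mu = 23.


rho = 17/23; Var(N) = rho/(1-rho)^2 = 10.86

10.86


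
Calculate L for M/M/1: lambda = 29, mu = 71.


rho = 29/71; L = rho/(1-rho) = 0.69

0.69


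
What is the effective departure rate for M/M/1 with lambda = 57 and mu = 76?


For a stable queue (lambda < mu), throughput = lambda = 57 per hour

57 per hour


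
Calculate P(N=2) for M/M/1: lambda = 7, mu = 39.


rho = 7/39; P(n) = (1-rho)*rho^n = (1-7/39)*(7/39)^2 = 0.0264

0.0264


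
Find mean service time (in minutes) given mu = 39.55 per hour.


Mean service time = 60/mu = 60/39.55 = 1.52 minutes

1.52 minutes


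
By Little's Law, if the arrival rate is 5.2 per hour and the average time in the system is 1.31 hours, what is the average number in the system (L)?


L = lambda * W = 5.2 * 1.31 = 6.81

6.81


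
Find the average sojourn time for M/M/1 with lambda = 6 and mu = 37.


W = 1/(mu - lambda) = 1/(37 - 6) = 0.0323 hours

0.0323 hours


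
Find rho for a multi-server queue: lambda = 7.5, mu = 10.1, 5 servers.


rho = lambda / (c * mu) = 7.5 / (5 * 10.1) = 0.1485

0.1485


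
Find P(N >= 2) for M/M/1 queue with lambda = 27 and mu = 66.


P(N >= 2) = rho^2 = (27/66)^2 = 0.1674

0.1674


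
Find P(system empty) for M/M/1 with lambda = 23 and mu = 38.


P0 = 1 - rho = 1 - 23/38 = 0.3947

0.3947


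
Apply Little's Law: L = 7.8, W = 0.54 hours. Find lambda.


lambda = L / W = 7.8 / 0.54 = 14.44 per hour

14.44 per hour


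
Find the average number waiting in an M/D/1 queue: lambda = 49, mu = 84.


M/D/1: Lq = rho^2 / (2*(1-rho)) where rho = 49/84; Lq = 0.41

0.41


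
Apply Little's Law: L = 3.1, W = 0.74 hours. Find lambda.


lambda = L / W = 3.1 / 0.74 = 4.19 per hour

4.19 per hour


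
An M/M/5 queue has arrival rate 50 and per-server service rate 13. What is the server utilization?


rho = lambda/(c*mu) = 50/(5*13) = 0.7692

0.7692


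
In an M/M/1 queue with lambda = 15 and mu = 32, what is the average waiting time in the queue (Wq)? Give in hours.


rho = 15/32; Wq = rho/(mu - lambda) = 0.0276 hours

0.0276 hours


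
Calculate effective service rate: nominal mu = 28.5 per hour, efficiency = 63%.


Effective rate = mu * efficiency = 28.5 * 0.63 = 17.96 per hour

17.96 per hour


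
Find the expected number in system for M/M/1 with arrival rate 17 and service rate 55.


rho = 17/55; L = rho/(1-rho) = 0.45

0.45


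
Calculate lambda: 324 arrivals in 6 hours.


lambda = total arrivals / time = 324 / 6 = 54.0 per hour

54.0 per hour


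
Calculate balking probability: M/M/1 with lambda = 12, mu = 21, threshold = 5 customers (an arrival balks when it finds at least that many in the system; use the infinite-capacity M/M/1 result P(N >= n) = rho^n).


P(N >= 5) = rho^5 = (12/21)^5 = 0.0609

0.0609


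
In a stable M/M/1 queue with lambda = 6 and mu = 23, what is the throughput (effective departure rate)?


For a stable queue (lambda < mu), throughput = lambda = 6 per hour

6 per hour


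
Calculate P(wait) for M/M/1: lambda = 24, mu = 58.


P(wait) = rho = lambda/mu = 24/58 = 0.4138

0.4138


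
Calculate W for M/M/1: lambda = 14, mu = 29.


W = 1/(mu - lambda) = 1/(29 - 14) = 0.0667 hours

0.0667 hours


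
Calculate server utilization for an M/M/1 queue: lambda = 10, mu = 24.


rho = lambda/mu = 10/24 = 0.4167

0.4167


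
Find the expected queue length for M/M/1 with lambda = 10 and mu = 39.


rho = 10/39; Lq = rho^2/(1-rho) = 0.09

0.09


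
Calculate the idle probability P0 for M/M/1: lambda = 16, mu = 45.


P0 = 1 - rho = 1 - 16/45 = 0.6444

0.6444


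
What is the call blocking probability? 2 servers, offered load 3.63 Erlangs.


B(N,A) = (A^N/N!) / sum(A^k/k!, k=0..N) with N=2, A=3.63 = 0.5873

0.5873


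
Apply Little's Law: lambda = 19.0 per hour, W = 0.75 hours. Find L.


L = lambda * W = 19.0 * 0.75 = 14.25

14.25


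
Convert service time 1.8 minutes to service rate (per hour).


mu = 60 / avg_service_time = 60 / 1.8 = 33.33 per hour

33.33 per hour


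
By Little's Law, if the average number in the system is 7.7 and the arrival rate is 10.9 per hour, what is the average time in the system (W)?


W = L / lambda = 7.7 / 10.9 = 0.7064 hours

0.7064 hours


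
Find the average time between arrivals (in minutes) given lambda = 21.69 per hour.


Mean interarrival time = 60/lambda = 60/21.69 = 2.77 minutes

2.77 minutes


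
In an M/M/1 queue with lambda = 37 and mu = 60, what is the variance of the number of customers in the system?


rho = 37/60; Var(N) = rho/(1-rho)^2 = 4.2

4.2


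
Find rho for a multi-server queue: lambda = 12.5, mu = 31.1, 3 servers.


rho = lambda / (c * mu) = 12.5 / (3 * 31.1) = 0.134

0.134


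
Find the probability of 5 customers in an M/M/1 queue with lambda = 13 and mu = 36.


rho = 13/36; P(n) = (1-rho)*rho^n = (1-13/36)*(13/36)^5 = 0.0039

0.0039


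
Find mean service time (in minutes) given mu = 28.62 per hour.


Mean service time = 60/mu = 60/28.62 = 2.1 minutes

2.1 minutes


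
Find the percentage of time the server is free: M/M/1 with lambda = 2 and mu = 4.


Idle fraction = (1 - rho) * 100 = (1 - 2/4) * 100 = 50.0%

50.0%


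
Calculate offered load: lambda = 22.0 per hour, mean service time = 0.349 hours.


Offered load a = lambda * E[S] = 22.0 * 0.349 = 7.68 Erlangs

7.68 Erlangs


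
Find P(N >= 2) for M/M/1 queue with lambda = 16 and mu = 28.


P(N >= 2) = rho^2 = (16/28)^2 = 0.3265

0.3265


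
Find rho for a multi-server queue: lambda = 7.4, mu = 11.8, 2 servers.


rho = lambda / (c * mu) = 7.4 / (2 * 11.8) = 0.3136

0.3136


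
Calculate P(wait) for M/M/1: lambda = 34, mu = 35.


P(wait) = rho = lambda/mu = 34/35 = 0.9714

0.9714


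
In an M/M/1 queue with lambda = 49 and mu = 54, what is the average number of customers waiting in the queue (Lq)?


rho = 49/54; Lq = rho^2/(1-rho) = 8.89

8.89


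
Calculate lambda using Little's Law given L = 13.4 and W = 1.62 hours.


lambda = L / W = 13.4 / 1.62 = 8.27 per hour

8.27 per hour


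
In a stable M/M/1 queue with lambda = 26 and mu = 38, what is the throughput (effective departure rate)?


For a stable queue (lambda < mu), throughput = lambda = 26 per hour

26 per hour


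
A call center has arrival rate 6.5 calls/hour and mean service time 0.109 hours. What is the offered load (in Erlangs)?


Offered load a = lambda * E[S] = 6.5 * 0.109 = 0.71 Erlangs

0.71 Erlangs


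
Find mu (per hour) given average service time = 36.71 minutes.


mu = 60 / avg_service_time = 60 / 36.71 = 1.63 per hour

1.63 per hour


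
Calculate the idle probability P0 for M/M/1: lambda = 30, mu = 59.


P0 = 1 - rho = 1 - 30/59 = 0.4915

0.4915


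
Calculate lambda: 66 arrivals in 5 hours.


lambda = total arrivals / time = 66 / 5 = 13.2 per hour

13.2 per hour


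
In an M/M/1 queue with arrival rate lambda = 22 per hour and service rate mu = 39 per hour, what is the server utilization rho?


rho = lambda/mu = 22/39 = 0.5641

0.5641


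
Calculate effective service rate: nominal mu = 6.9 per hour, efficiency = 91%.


Effective rate = mu * efficiency = 6.9 * 0.91 = 6.28 per hour

6.28 per hour


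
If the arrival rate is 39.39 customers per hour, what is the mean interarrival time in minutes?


Mean interarrival time = 60/lambda = 60/39.39 = 1.52 minutes

1.52 minutes


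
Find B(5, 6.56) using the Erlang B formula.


B(N,A) = (A^N/N!) / sum(A^k/k!, k=0..N) with N=5, A=6.56 = 0.3977

0.3977


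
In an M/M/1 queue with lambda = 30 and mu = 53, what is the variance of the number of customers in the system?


rho = 30/53; Var(N) = rho/(1-rho)^2 = 3.01

3.01


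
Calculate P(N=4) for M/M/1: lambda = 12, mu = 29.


rho = 12/29; P(n) = (1-rho)*rho^n = (1-12/29)*(12/29)^4 = 0.0172

0.0172


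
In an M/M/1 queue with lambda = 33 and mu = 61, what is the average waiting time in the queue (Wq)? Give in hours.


rho = 33/61; Wq = rho/(mu - lambda) = 0.0193 hours

0.0193 hours


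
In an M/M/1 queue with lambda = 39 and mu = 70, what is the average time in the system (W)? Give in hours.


W = 1/(mu - lambda) = 1/(70 - 39) = 0.0323 hours

0.0323 hours


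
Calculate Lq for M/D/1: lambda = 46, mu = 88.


M/D/1: Lq = rho^2 / (2*(1-rho)) where rho = 46/88; Lq = 0.29

0.29


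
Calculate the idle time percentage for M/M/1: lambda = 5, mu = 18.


Idle fraction = (1 - rho) * 100 = (1 - 5/18) * 100 = 72.2%

72.2%


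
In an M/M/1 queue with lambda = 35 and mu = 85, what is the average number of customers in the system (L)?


rho = 35/85; L = rho/(1-rho) = 0.7

0.7


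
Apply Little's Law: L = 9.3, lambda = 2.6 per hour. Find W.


W = L / lambda = 9.3 / 2.6 = 3.5769 hours

3.5769 hours


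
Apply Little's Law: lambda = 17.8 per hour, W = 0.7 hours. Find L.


L = lambda * W = 17.8 * 0.7 = 12.46

12.46


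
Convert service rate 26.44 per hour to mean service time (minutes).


Mean service time = 60/mu = 60/26.44 = 2.27 minutes

2.27 minutes


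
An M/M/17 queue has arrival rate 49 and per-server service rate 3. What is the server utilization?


rho = lambda/(c*mu) = 49/(17*3) = 0.9608

0.9608


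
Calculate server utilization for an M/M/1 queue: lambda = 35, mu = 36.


rho = lambda/mu = 35/36 = 0.9722

0.9722


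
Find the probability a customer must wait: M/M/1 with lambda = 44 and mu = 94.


P(wait) = rho = lambda/mu = 44/94 = 0.4681

0.4681


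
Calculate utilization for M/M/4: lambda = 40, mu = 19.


rho = lambda/(c*mu) = 40/(4*19) = 0.5263

0.5263


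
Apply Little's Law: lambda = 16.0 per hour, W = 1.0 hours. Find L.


L = lambda * W = 16.0 * 1.0 = 16.0

16.0


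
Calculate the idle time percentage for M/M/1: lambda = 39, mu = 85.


Idle fraction = (1 - rho) * 100 = (1 - 39/85) * 100 = 54.1%

54.1%


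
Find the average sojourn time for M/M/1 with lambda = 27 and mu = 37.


W = 1/(mu - lambda) = 1/(37 - 27) = 0.1 hours

0.1 hours


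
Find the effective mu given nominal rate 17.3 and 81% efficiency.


Effective rate = mu * efficiency = 17.3 * 0.81 = 14.01 per hour

14.01 per hour


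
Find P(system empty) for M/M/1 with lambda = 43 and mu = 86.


P0 = 1 - rho = 1 - 43/86 = 0.5

0.5


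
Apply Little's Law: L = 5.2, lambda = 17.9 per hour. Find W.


W = L / lambda = 5.2 / 17.9 = 0.2905 hours

0.2905 hours


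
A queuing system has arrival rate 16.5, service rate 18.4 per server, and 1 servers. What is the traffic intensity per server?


rho = lambda / (c * mu) = 16.5 / (1 * 18.4) = 0.8967

0.8967


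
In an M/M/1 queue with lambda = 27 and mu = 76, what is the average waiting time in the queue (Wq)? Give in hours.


rho = 27/76; Wq = rho/(mu - lambda) = 0.0073 hours

0.0073 hours


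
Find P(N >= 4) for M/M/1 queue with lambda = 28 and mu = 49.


P(N >= 4) = rho^4 = (28/49)^4 = 0.1066

0.1066


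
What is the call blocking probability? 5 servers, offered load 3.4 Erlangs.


B(N,A) = (A^N/N!) / sum(A^k/k!, k=0..N) with N=5, A=3.4 = 0.1452

0.1452


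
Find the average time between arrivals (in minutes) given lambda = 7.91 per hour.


Mean interarrival time = 60/lambda = 60/7.91 = 7.59 minutes

7.59 minutes


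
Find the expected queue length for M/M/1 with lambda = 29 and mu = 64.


rho = 29/64; Lq = rho^2/(1-rho) = 0.38

0.38


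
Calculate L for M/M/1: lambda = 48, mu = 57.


rho = 48/57; L = rho/(1-rho) = 5.33

5.33


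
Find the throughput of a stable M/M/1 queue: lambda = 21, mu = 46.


For a stable queue (lambda < mu), throughput = lambda = 21 per hour

21 per hour


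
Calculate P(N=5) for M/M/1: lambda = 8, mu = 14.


rho = 8/14; P(n) = (1-rho)*rho^n = (1-8/14)*(8/14)^5 = 0.0261

0.0261


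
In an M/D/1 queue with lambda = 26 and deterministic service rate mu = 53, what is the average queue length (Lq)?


M/D/1: Lq = rho^2 / (2*(1-rho)) where rho = 26/53; Lq = 0.24

0.24


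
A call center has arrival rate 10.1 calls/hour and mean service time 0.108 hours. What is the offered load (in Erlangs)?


Offered load a = lambda * E[S] = 10.1 * 0.108 = 1.09 Erlangs

1.09 Erlangs


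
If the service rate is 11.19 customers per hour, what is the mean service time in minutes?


Mean service time = 60/mu = 60/11.19 = 5.36 minutes

5.36 minutes


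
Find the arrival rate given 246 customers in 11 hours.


lambda = total arrivals / time = 246 / 11 = 22.36 per hour

22.36 per hour


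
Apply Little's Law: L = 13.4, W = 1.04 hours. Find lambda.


lambda = L / W = 13.4 / 1.04 = 12.88 per hour

12.88 per hour


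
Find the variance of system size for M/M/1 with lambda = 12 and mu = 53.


rho = 12/53; Var(N) = rho/(1-rho)^2 = 0.38

0.38


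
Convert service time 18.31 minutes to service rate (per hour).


mu = 60 / avg_service_time = 60 / 18.31 = 3.28 per hour

3.28 per hour


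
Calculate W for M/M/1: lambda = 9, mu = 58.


W = 1/(mu - lambda) = 1/(58 - 9) = 0.0204 hours

0.0204 hours


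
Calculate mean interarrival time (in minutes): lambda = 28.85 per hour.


Mean interarrival time = 60/lambda = 60/28.85 = 2.08 minutes

2.08 minutes


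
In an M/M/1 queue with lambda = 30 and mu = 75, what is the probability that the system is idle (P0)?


P0 = 1 - rho = 1 - 30/75 = 0.6

0.6


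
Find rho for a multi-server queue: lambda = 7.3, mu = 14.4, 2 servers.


rho = lambda / (c * mu) = 7.3 / (2 * 14.4) = 0.2535

0.2535


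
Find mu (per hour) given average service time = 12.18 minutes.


mu = 60 / avg_service_time = 60 / 12.18 = 4.93 per hour

4.93 per hour


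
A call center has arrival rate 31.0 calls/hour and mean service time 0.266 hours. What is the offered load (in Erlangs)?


Offered load a = lambda * E[S] = 31.0 * 0.266 = 8.25 Erlangs

8.25 Erlangs


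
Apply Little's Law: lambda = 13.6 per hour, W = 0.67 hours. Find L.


L = lambda * W = 13.6 * 0.67 = 9.11

9.11


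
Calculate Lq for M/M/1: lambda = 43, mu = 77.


rho = 43/77; Lq = rho^2/(1-rho) = 0.71

0.71


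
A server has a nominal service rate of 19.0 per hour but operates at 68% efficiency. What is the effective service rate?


Effective rate = mu * efficiency = 19.0 * 0.68 = 12.92 per hour

12.92 per hour


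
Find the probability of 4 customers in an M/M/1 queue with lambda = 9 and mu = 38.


rho = 9/38; P(n) = (1-rho)*rho^n = (1-9/38)*(9/38)^4 = 0.0024

0.0024


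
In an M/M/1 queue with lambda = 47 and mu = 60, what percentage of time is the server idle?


Idle fraction = (1 - rho) * 100 = (1 - 47/60) * 100 = 21.7%

21.7%


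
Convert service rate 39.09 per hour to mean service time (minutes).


Mean service time = 60/mu = 60/39.09 = 1.53 minutes

1.53 minutes


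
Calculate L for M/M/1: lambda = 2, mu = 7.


rho = 2/7; L = rho/(1-rho) = 0.4

0.4


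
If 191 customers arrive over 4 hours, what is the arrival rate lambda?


lambda = total arrivals / time = 191 / 4 = 47.75 per hour

47.75 per hour


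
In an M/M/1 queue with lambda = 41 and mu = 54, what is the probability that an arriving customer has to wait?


P(wait) = rho = lambda/mu = 41/54 = 0.7593

0.7593


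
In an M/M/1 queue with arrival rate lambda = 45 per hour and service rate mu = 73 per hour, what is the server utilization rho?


rho = lambda/mu = 45/73 = 0.6164

0.6164


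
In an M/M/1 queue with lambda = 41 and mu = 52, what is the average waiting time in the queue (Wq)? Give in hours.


rho = 41/52; Wq = rho/(mu - lambda) = 0.0717 hours

0.0717 hours


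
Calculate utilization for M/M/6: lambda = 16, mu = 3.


rho = lambda/(c*mu) = 16/(6*3) = 0.8889

0.8889


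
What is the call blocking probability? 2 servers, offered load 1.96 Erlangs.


B(N,A) = (A^N/N!) / sum(A^k/k!, k=0..N) with N=2, A=1.96 = 0.3935

0.3935


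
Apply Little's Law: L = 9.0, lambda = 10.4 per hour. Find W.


W = L / lambda = 9.0 / 10.4 = 0.8654 hours

0.8654 hours


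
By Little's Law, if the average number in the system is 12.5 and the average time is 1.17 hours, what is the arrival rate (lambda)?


lambda = L / W = 12.5 / 1.17 = 10.68 per hour

10.68 per hour


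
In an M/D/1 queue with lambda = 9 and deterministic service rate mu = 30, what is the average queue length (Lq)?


M/D/1: Lq = rho^2 / (2*(1-rho)) where rho = 9/30; Lq = 0.06

0.06


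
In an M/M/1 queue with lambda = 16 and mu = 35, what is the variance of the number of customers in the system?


rho = 16/35; Var(N) = rho/(1-rho)^2 = 1.55

1.55


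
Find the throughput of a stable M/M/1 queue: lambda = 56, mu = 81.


For a stable queue (lambda < mu), throughput = lambda = 56 per hour

56 per hour


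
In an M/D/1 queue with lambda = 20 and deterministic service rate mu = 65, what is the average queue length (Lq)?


M/D/1: Lq = rho^2 / (2*(1-rho)) where rho = 20/65; Lq = 0.07

0.07


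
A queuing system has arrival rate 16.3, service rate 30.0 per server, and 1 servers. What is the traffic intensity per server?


rho = lambda / (c * mu) = 16.3 / (1 * 30.0) = 0.5433

0.5433


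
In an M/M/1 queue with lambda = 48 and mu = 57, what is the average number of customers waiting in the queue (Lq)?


rho = 48/57; Lq = rho^2/(1-rho) = 4.49

4.49


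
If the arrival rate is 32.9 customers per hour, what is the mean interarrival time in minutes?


Mean interarrival time = 60/lambda = 60/32.9 = 1.82 minutes

1.82 minutes


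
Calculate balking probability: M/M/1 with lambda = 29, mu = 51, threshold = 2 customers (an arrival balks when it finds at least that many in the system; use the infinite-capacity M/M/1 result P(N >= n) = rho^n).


P(N >= 2) = rho^2 = (29/51)^2 = 0.3233

0.3233


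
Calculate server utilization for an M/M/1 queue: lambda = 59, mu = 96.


rho = lambda/mu = 59/96 = 0.6146

0.6146


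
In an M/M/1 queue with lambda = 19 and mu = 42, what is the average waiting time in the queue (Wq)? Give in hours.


rho = 19/42; Wq = rho/(mu - lambda) = 0.0197 hours

0.0197 hours


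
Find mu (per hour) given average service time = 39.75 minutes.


mu = 60 / avg_service_time = 60 / 39.75 = 1.51 per hour

1.51 per hour


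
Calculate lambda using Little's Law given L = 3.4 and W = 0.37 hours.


lambda = L / W = 3.4 / 0.37 = 9.19 per hour

9.19 per hour


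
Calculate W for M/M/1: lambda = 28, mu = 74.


W = 1/(mu - lambda) = 1/(74 - 28) = 0.0217 hours

0.0217 hours


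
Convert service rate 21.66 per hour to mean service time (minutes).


Mean service time = 60/mu = 60/21.66 = 2.77 minutes

2.77 minutes


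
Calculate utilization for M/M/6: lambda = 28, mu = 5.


rho = lambda/(c*mu) = 28/(6*5) = 0.9333

0.9333


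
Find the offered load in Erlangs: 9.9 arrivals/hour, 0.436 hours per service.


Offered load a = lambda * E[S] = 9.9 * 0.436 = 4.32 Erlangs

4.32 Erlangs


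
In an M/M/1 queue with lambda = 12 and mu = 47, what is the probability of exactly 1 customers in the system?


rho = 12/47; P(n) = (1-rho)*rho^n = (1-12/47)*(12/47)^1 = 0.1901

0.1901


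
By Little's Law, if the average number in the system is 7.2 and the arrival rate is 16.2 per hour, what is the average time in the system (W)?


W = L / lambda = 7.2 / 16.2 = 0.4444 hours

0.4444 hours


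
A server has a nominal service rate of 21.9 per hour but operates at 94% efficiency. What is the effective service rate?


Effective rate = mu * efficiency = 21.9 * 0.94 = 20.59 per hour

20.59 per hour


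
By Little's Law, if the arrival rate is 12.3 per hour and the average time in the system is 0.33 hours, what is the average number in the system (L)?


L = lambda * W = 12.3 * 0.33 = 4.06

4.06


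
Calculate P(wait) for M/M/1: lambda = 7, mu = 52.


P(wait) = rho = lambda/mu = 7/52 = 0.1346

0.1346


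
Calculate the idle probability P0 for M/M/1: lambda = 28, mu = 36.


P0 = 1 - rho = 1 - 28/36 = 0.2222

0.2222


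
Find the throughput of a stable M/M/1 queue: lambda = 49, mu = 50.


For a stable queue (lambda < mu), throughput = lambda = 49 per hour

49 per hour


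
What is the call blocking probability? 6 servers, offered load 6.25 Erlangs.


B(N,A) = (A^N/N!) / sum(A^k/k!, k=0..N) with N=6, A=6.25 = 0.2822

0.2822


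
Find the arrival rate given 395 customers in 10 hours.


lambda = total arrivals / time = 395 / 10 = 39.5 per hour

39.5 per hour


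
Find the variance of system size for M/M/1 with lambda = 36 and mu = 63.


rho = 36/63; Var(N) = rho/(1-rho)^2 = 3.11

3.11


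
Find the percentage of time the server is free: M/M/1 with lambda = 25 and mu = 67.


Idle fraction = (1 - rho) * 100 = (1 - 25/67) * 100 = 62.7%

62.7%


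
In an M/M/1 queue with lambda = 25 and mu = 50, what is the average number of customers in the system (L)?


rho = 25/50; L = rho/(1-rho) = 1.0

1.0


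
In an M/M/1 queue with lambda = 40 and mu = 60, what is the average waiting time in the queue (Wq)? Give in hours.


rho = 40/60; Wq = rho/(mu - lambda) = 0.0333 hours

0.0333 hours


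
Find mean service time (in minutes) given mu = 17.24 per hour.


Mean service time = 60/mu = 60/17.24 = 3.48 minutes

3.48 minutes


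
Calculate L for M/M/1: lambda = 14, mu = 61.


rho = 14/61; L = rho/(1-rho) = 0.3

0.3
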